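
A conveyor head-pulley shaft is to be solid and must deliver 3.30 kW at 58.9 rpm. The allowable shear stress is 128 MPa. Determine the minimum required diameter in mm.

ω = 2π·58.9/60 = 6.168 rad/s, so T = P/ω = 3.30×10³ / 6.168 = 535.0 N·m.
For a solid shaft τ_max = 16T/(πd³), so d = (16T/(π τ_allow))^(1/3) = (16·535.0/(π·1.28×10^8))^(1/3) = 0.02771 m.

27.7 mm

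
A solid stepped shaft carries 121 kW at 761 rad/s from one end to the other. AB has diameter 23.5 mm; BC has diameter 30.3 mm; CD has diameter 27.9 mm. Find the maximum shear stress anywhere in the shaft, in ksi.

9.05 ksi

ω = 761 rad/s, so T = P/ω = 121×10³ / 761.0 = 159.0 N·m.
Under the same torque, τ_max = 16T/(πd³) is largest where d is smallest — segment AB (d = 23.5 mm).
τ_max = 16·159.0/(π·(0.0235)³) = 6.240×10^7 Pa.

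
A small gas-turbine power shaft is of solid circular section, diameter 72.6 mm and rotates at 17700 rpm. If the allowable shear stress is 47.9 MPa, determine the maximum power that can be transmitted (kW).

J = πd⁴/32 = π(0.0726)⁴/32 = 2.727×10^-6 m⁴.
T_max = τ_allow·J/r = 4.79×10^7 × 2.727×10^-6 / 0.0363 = 3599 N·m.
ω = 2π·17700/60 = 1854 rad/s, so P_max = T_max·ω = 6.671×10^6 W.

6670 kW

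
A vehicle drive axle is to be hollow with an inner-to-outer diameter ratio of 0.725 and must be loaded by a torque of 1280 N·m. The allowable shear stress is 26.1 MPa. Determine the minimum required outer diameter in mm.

For a hollow shaft with d_i/d_o = 0.725: τ_max = 16T/(π d_o³ (1−k⁴)), so d_o = [16T/(π τ_allow (1−k⁴))]^(1/3) = [16·1280/(π·2.61×10^7·0.7237)]^(1/3) = 0.07014 m.

70.1 mm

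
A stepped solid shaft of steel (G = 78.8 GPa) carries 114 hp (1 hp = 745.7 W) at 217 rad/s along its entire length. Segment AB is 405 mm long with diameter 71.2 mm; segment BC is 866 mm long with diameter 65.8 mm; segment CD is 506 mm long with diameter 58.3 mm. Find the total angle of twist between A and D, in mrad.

ω = 217 rad/s, so T = P/ω = 114×745.7 / 217.0 = 391.8 N·m.
J_AB = π(0.0712)⁴/32 = 2.52×10^-6 m⁴; J_BC = π(0.0658)⁴/32 = 1.84×10^-6 m⁴; J_CD = π(0.0583)⁴/32 = 1.13×10^-6 m⁴.
θ = (T/G)·Σ L_i/J_i = (391.8/78.8×10⁹)·(0.405/2.52×10^-6 + 0.866/1.84×10^-6 + 0.506/1.13×10^-6) = 5.355×10^-3 rad.

5.36 mrad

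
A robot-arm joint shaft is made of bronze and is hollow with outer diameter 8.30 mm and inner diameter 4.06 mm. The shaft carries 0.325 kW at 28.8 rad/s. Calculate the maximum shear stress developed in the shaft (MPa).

ω = 28.8 rad/s, so T = P/ω = 0.325×10³ / 28.80 = 11.28 N·m.
J = π(d_o⁴ − d_i⁴)/32 = π(0.00830⁴ − 0.00406⁴)/32 = 4.392×10^-10 m⁴.
τ_max = T·r/J = 11.28 × 0.00415 / 4.392×10^-10 = 1.066×10^8 Pa.

107 MPa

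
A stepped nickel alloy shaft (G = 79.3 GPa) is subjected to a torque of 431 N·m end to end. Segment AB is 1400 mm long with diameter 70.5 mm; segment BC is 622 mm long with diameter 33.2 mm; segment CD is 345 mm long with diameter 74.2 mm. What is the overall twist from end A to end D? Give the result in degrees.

1.84°

J_AB = π(0.0705)⁴/32 = 2.43×10^-6 m⁴; J_BC = π(0.0332)⁴/32 = 1.19×10^-7 m⁴; J_CD = π(0.0742)⁴/32 = 2.98×10^-6 m⁴.
θ = (T/G)·Σ L_i/J_i = (431.0/79.3×10⁹)·(1.40/2.43×10^-6 + 0.622/1.19×10^-7 + 0.345/2.98×10^-6) = 0.03211 rad.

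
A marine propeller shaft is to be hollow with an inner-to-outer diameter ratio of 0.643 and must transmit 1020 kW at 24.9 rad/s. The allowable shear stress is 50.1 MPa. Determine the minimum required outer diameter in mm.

ω = 24.9 rad/s, so T = P/ω = 1020×10³ / 24.90 = 40960 N·m.
For a hollow shaft with d_i/d_o = 0.643: τ_max = 16T/(π d_o³ (1−k⁴)), so d_o = [16T/(π τ_allow (1−k⁴))]^(1/3) = [16·40960/(π·5.01×10^7·0.8291)]^(1/3) = 0.1713 m.

171 mm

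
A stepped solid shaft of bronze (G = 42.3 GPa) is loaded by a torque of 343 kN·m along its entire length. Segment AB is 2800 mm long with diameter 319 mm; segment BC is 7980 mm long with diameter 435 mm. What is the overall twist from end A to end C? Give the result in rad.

J_AB = π(0.319)⁴/32 = 1.02×10^-3 m⁴; J_BC = π(0.435)⁴/32 = 3.52×10^-3 m⁴.
θ = (T/G)·Σ L_i/J_i = (343000/42.3×10⁹)·(2.80/1.02×10^-3 + 7.98/3.52×10^-3) = 0.04074 rad.

0.0407 rad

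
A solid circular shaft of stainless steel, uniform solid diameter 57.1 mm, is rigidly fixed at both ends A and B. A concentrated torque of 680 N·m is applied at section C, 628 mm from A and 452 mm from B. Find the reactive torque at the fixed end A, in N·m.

285 N·m

With uniform GJ and both ends fixed, compatibility θ_AC = θ_CB gives T_A·a = T_B·b, together with T_A + T_B = T₀.
T_A = T₀·b/(a+b) = 680.0·452/1080 = 284.6 N·m; T_B = 395.4 N·m.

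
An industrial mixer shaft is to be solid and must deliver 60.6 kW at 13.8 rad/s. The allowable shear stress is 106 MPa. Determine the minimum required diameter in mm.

ω = 13.8 rad/s, so T = P/ω = 60.6×10³ / 13.80 = 4391 N·m.
For a solid shaft τ_max = 16T/(πd³), so d = (16T/(π τ_allow))^(1/3) = (16·4391/(π·1.06×10^8))^(1/3) = 0.05953 m.

59.5 mm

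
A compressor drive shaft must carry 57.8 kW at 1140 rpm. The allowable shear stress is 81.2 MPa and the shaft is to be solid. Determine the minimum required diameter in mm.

ω = 2π·1140/60 = 119.4 rad/s, so T = P/ω = 57.8×10³ / 119.4 = 484.2 N·m.
For a solid shaft τ_max = 16T/(πd³), so d = (16T/(π τ_allow))^(1/3) = (16·484.2/(π·8.12×10^7))^(1/3) = 0.03120 m.

31.2 mm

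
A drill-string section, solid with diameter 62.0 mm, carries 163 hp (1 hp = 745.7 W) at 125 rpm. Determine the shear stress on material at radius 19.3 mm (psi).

17900 psi

ω = 2π·125/60 = 13.09 rad/s, so T = P/ω = 163×745.7 / 13.09 = 9286 N·m.
J = πd⁴/32 = π(0.0620)⁴/32 = 1.451×10^-6 m⁴.
Shear stress varies linearly with radius: τ = T·r/J = 9286 × 0.0193 / 1.451×10^-6 = 1.235×10^8 Pa.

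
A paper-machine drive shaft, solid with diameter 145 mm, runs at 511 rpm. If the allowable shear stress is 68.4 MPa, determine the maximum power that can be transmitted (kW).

J = πd⁴/32 = π(0.145)⁴/32 = 4.340×10^-5 m⁴.
T_max = τ_allow·J/r = 6.84×10^7 × 4.340×10^-5 / 0.0725 = 40940 N·m.
ω = 2π·511/60 = 53.51 rad/s, so P_max = T_max·ω = 2.191×10^6 W.

2190 kW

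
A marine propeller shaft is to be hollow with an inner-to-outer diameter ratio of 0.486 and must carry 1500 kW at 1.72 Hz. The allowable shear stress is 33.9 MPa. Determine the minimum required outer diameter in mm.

ω = 2π·1.72 = 10.81 rad/s, so T = P/ω = 1500×10³ / 10.81 = 138800 N·m.
For a hollow shaft with d_i/d_o = 0.486: τ_max = 16T/(π d_o³ (1−k⁴)), so d_o = [16T/(π τ_allow (1−k⁴))]^(1/3) = [16·138800/(π·3.39×10^7·0.9442)]^(1/3) = 0.2806 m.

281 mm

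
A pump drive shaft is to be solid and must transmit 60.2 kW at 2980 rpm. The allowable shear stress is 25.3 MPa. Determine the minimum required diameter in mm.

33.9 mm

ω = 2π·2980/60 = 312.1 rad/s, so T = P/ω = 60.2×10³ / 312.1 = 192.9 N·m.
For a solid shaft τ_max = 16T/(πd³), so d = (16T/(π τ_allow))^(1/3) = (16·192.9/(π·2.53×10^7))^(1/3) = 0.03386 m.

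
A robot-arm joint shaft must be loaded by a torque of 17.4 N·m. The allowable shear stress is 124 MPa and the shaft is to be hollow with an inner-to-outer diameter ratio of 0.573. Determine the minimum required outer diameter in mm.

For a hollow shaft with d_i/d_o = 0.573: τ_max = 16T/(π d_o³ (1−k⁴)), so d_o = [16T/(π τ_allow (1−k⁴))]^(1/3) = [16·17.40/(π·1.24×10^8·0.8922)]^(1/3) = 0.009287 m.

9.29 mm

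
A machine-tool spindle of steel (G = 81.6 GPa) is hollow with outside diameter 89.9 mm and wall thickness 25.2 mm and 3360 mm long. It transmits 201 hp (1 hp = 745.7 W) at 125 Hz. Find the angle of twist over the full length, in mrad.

ω = 2π·125 = 785.4 rad/s, so T = P/ω = 201×745.7 / 785.4 = 190.8 N·m.
J = π(d_o⁴ − d_i⁴)/32 = π(0.0899⁴ − 0.0395⁴)/32 = 6.174×10^-6 m⁴.
θ = T·L/(G·J) = 190.8 × 3.36 / (81.6×10⁹ × 6.174×10^-6) = 1.273×10^-3 rad.

1.27 mrad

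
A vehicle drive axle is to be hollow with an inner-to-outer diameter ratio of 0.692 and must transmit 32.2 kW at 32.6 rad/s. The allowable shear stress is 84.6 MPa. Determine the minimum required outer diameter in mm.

42.6 mm

ω = 32.6 rad/s, so T = P/ω = 32.2×10³ / 32.60 = 987.7 N·m.
For a hollow shaft with d_i/d_o = 0.692: τ_max = 16T/(π d_o³ (1−k⁴)), so d_o = [16T/(π τ_allow (1−k⁴))]^(1/3) = [16·987.7/(π·8.46×10^7·0.7707)]^(1/3) = 0.04257 m.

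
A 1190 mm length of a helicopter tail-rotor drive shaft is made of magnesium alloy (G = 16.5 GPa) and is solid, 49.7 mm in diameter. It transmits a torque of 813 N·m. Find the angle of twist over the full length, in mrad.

97.9 mrad

J = πd⁴/32 = π(0.0497)⁴/32 = 5.990×10^-7 m⁴.
θ = T·L/(G·J) = 813.0 × 1.19 / (16.5×10⁹ × 5.990×10^-7) = 0.09789 rad.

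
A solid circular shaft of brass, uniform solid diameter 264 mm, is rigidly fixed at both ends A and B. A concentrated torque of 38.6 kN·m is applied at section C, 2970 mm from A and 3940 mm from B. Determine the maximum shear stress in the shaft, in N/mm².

6.09 N/mm²

With uniform GJ and both ends fixed, compatibility θ_AC = θ_CB gives T_A·a = T_B·b, together with T_A + T_B = T₀.
T_A = T₀·b/(a+b) = 38600·3940/6910 = 22010 N·m; T_B = 16590 N·m.
τ in each portion: τ_AC = 6.09×10^6 Pa, τ_CB = 4.59×10^6 Pa; maximum is in AC.
τ_max = T_AC·r/J = 22010·0.132/4.77×10^-4 = 6.092×10^6 Pa.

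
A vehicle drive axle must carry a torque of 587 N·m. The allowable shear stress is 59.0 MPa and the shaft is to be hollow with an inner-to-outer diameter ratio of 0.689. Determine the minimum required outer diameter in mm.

For a hollow shaft with d_i/d_o = 0.689: τ_max = 16T/(π d_o³ (1−k⁴)), so d_o = [16T/(π τ_allow (1−k⁴))]^(1/3) = [16·587.0/(π·5.90×10^7·0.7746)]^(1/3) = 0.04029 m.

40.3 mm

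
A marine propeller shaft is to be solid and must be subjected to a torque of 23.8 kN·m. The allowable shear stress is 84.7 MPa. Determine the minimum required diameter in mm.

113 mm

For a solid shaft τ_max = 16T/(πd³), so d = (16T/(π τ_allow))^(1/3) = (16·23800/(π·8.47×10^7))^(1/3) = 0.1127 m.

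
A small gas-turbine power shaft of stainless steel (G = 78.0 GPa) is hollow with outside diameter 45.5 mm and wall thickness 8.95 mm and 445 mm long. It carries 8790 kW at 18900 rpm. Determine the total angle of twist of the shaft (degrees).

ω = 2π·18900/60 = 1979 rad/s, so T = P/ω = 8790×10³ / 1979 = 4441 N·m.
J = π(d_o⁴ − d_i⁴)/32 = π(0.0455⁴ − 0.0276⁴)/32 = 3.638×10^-7 m⁴.
θ = T·L/(G·J) = 4441 × 0.445 / (78.0×10⁹ × 3.638×10^-7) = 0.06965 rad.

3.99°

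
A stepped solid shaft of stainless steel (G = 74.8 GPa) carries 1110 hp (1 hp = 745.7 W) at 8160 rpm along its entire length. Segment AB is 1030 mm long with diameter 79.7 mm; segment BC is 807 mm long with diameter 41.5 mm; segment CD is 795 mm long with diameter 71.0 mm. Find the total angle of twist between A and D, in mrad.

43.4 mrad

ω = 2π·8160/60 = 854.5 rad/s, so T = P/ω = 1110×745.7 / 854.5 = 968.7 N·m.
J_AB = π(0.0797)⁴/32 = 3.96×10^-6 m⁴; J_BC = π(0.0415)⁴/32 = 2.91×10^-7 m⁴; J_CD = π(0.0710)⁴/32 = 2.49×10^-6 m⁴.
θ = (T/G)·Σ L_i/J_i = (968.7/74.8×10⁹)·(1.03/3.96×10^-6 + 0.807/2.91×10^-7 + 0.795/2.49×10^-6) = 0.04338 rad.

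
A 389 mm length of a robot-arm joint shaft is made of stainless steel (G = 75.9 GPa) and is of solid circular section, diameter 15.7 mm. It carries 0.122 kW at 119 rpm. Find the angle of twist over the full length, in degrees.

ω = 2π·119/60 = 12.46 rad/s, so T = P/ω = 0.122×10³ / 12.46 = 9.790 N·m.
J = πd⁴/32 = π(0.0157)⁴/32 = 5.965×10^-9 m⁴.
θ = T·L/(G·J) = 9.790 × 0.389 / (75.9×10⁹ × 5.965×10^-9) = 8.412×10^-3 rad.

0.482°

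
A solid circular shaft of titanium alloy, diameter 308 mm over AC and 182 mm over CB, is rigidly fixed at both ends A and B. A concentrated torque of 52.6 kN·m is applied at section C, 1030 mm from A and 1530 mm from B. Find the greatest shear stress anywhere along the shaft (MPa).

8.47 MPa

Compatibility: T_A·a/J_AC = T_B·b/J_CB with T_A + T_B = T₀.
J_AC = 8.83×10^-4 m⁴, J_CB = 1.08×10^-4 m⁴, so T_A = T₀·(J_AC/a)/((J_AC/a)+(J_CB/b)) = 48610 N·m, T_B = 3990 N·m.
τ in each portion: τ_AC = 8.47×10^6 Pa, τ_CB = 3.37×10^6 Pa; maximum is in AC.
τ_max = T_AC·r/J = 48610·0.154/8.83×10^-4 = 8.473×10^6 Pa.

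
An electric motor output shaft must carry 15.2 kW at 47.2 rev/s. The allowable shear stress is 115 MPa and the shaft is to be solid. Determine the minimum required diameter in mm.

13.1 mm

ω = 2π·47.2 = 296.6 rad/s, so T = P/ω = 15.2×10³ / 296.6 = 51.25 N·m.
For a solid shaft τ_max = 16T/(πd³), so d = (16T/(π τ_allow))^(1/3) = (16·51.25/(π·1.15×10^8))^(1/3) = 0.01314 m.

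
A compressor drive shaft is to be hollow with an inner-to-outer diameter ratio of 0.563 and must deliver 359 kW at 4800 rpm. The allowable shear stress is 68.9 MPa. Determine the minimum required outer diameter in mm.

38.9 mm

ω = 2π·4800/60 = 502.7 rad/s, so T = P/ω = 359×10³ / 502.7 = 714.2 N·m.
For a hollow shaft with d_i/d_o = 0.563: τ_max = 16T/(π d_o³ (1−k⁴)), so d_o = [16T/(π τ_allow (1−k⁴))]^(1/3) = [16·714.2/(π·6.89×10^7·0.8995)]^(1/3) = 0.03886 m.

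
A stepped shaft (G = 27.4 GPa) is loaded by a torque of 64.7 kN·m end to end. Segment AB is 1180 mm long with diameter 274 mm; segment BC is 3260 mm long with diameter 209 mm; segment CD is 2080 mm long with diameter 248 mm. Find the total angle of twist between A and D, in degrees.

3.40°

J_AB = π(0.274)⁴/32 = 5.53×10^-4 m⁴; J_BC = π(0.209)⁴/32 = 1.87×10^-4 m⁴; J_CD = π(0.248)⁴/32 = 3.71×10^-4 m⁴.
θ = (T/G)·Σ L_i/J_i = (64700/27.4×10⁹)·(1.18/5.53×10^-4 + 3.26/1.87×10^-4 + 2.08/3.71×10^-4) = 0.05936 rad.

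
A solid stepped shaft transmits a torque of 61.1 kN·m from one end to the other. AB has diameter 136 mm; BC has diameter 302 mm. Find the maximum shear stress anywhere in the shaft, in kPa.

124000 kPa

Under the same torque, τ_max = 16T/(πd³) is largest where d is smallest — segment AB (d = 136 mm).
τ_max = 16·61100/(π·(0.136)³) = 1.237×10^8 Pa.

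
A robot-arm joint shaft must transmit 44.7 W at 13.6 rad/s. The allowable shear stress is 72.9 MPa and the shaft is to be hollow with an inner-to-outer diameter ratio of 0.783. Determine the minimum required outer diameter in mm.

7.17 mm

ω = 13.6 rad/s, so T = P/ω = 44.7 / 13.60 = 3.287 N·m.
For a hollow shaft with d_i/d_o = 0.783: τ_max = 16T/(π d_o³ (1−k⁴)), so d_o = [16T/(π τ_allow (1−k⁴))]^(1/3) = [16·3.287/(π·7.29×10^7·0.6241)]^(1/3) = 0.007166 m.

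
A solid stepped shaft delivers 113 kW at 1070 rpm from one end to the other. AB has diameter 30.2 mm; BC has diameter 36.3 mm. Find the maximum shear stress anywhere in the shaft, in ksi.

ω = 2π·1070/60 = 112.1 rad/s, so T = P/ω = 113×10³ / 112.1 = 1008 N·m.
Under the same torque, τ_max = 16T/(πd³) is largest where d is smallest — segment AB (d = 30.2 mm).
τ_max = 16·1008/(π·(0.0302)³) = 1.865×10^8 Pa.

27.0 ksi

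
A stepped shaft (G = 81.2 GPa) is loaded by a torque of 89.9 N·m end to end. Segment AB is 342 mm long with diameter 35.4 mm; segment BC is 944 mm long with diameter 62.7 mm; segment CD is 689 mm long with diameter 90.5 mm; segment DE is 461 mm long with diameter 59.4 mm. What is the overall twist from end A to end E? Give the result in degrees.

J_AB = π(0.0354)⁴/32 = 1.54×10^-7 m⁴; J_BC = π(0.0627)⁴/32 = 1.52×10^-6 m⁴; J_CD = π(0.0905)⁴/32 = 6.59×10^-6 m⁴; J_DE = π(0.0594)⁴/32 = 1.22×10^-6 m⁴.
θ = (T/G)·Σ L_i/J_i = (89.90/81.2×10⁹)·(0.342/1.54×10^-7 + 0.944/1.52×10^-6 + 0.689/6.59×10^-6 + 0.461/1.22×10^-6) = 3.678×10^-3 rad.

0.211°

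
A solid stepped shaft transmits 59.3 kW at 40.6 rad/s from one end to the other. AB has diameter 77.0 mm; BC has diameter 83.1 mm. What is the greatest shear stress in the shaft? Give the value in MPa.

16.3 MPa

ω = 40.6 rad/s, so T = P/ω = 59.3×10³ / 40.60 = 1461 N·m.
Under the same torque, τ_max = 16T/(πd³) is largest where d is smallest — segment AB (d = 77.0 mm).
τ_max = 16·1461/(π·(0.0770)³) = 1.629×10^7 Pa.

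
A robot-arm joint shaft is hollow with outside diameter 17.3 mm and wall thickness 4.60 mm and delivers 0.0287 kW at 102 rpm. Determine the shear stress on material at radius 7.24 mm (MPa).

2.32 MPa

ω = 2π·102/60 = 10.68 rad/s, so T = P/ω = 0.0287×10³ / 10.68 = 2.687 N·m.
J = π(d_o⁴ − d_i⁴)/32 = π(0.0173⁴ − 0.00810⁴)/32 = 8.371×10^-9 m⁴.
Shear stress varies linearly with radius: τ = T·r/J = 2.687 × 0.00724 / 8.371×10^-9 = 2.324×10^6 Pa.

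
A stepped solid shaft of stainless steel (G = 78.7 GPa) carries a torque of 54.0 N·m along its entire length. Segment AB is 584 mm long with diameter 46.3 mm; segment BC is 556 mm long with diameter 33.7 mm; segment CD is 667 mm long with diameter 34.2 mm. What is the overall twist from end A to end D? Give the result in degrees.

J_AB = π(0.0463)⁴/32 = 4.51×10^-7 m⁴; J_BC = π(0.0337)⁴/32 = 1.27×10^-7 m⁴; J_CD = π(0.0342)⁴/32 = 1.34×10^-7 m⁴.
θ = (T/G)·Σ L_i/J_i = (54.00/78.7×10⁹)·(0.584/4.51×10^-7 + 0.556/1.27×10^-7 + 0.667/1.34×10^-7) = 7.309×10^-3 rad.

0.419°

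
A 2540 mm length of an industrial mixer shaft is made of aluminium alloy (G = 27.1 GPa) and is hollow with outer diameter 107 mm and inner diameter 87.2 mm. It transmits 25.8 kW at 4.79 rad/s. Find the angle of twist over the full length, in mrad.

ω = 4.79 rad/s, so T = P/ω = 25.8×10³ / 4.790 = 5386 N·m.
J = π(d_o⁴ − d_i⁴)/32 = π(0.107⁴ − 0.0872⁴)/32 = 7.192×10^-6 m⁴.
θ = T·L/(G·J) = 5386 × 2.54 / (27.1×10⁹ × 7.192×10^-6) = 0.07019 rad.

70.2 mrad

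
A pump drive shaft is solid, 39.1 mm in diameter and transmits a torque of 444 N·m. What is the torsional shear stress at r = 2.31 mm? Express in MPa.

4.47 MPa

J = πd⁴/32 = π(0.0391)⁴/32 = 2.295×10^-7 m⁴.
Shear stress varies linearly with radius: τ = T·r/J = 444.0 × 0.00231 / 2.295×10^-7 = 4.470×10^6 Pa.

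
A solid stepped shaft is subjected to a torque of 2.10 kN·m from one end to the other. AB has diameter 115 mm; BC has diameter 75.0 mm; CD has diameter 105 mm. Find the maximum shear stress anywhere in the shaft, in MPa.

Under the same torque, τ_max = 16T/(πd³) is largest where d is smallest — segment BC (d = 75.0 mm).
τ_max = 16·2100/(π·(0.0750)³) = 2.535×10^7 Pa.

25.4 MPa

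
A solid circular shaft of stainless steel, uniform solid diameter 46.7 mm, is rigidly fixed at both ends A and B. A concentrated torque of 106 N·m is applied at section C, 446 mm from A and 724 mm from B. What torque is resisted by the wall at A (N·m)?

65.6 N·m

With uniform GJ and both ends fixed, compatibility θ_AC = θ_CB gives T_A·a = T_B·b, together with T_A + T_B = T₀.
T_A = T₀·b/(a+b) = 106.0·724/1170 = 65.59 N·m; T_B = 40.41 N·m.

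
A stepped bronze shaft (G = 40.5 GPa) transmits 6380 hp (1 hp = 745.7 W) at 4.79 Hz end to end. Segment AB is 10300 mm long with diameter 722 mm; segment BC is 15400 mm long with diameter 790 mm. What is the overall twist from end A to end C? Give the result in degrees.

ω = 2π·4.79 = 30.10 rad/s, so T = P/ω = 6380×745.7 / 30.10 = 158100 N·m.
J_AB = π(0.722)⁴/32 = 0.0267 m⁴; J_BC = π(0.790)⁴/32 = 0.0382 m⁴.
θ = (T/G)·Σ L_i/J_i = (158100/40.5×10⁹)·(10.3/0.0267 + 15.4/0.0382) = 3.079×10^-3 rad.

0.176°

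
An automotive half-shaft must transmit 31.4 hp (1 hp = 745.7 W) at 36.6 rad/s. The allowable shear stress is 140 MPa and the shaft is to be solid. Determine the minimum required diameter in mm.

28.6 mm

ω = 36.6 rad/s, so T = P/ω = 31.4×745.7 / 36.60 = 639.8 N·m.
For a solid shaft τ_max = 16T/(πd³), so d = (16T/(π τ_allow))^(1/3) = (16·639.8/(π·1.40×10^8))^(1/3) = 0.02855 m.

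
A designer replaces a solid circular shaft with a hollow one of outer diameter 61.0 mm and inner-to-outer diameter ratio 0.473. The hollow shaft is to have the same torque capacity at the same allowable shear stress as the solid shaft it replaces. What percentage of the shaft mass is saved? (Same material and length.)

19.7 %

Equal τ_max and T ⇒ the solid shaft needs d_s³ = d_o³(1−k⁴), so d_s = 61.0·(1−0.473⁴)^(1/3) = 59.96 mm.
Area ratio A_h/A_s = d_o²(1−k²)/d_s² = (1−k²)/(1−k⁴)^(2/3) = 0.8033.
Mass saving = 1 − 0.8033 = 19.7 %.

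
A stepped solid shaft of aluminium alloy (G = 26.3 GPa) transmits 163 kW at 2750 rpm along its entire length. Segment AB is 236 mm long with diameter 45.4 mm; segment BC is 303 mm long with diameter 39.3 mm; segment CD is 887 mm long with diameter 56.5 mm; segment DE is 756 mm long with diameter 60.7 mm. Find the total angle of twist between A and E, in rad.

0.0713 rad

ω = 2π·2750/60 = 288.0 rad/s, so T = P/ω = 163×10³ / 288.0 = 566.0 N·m.
J_AB = π(0.0454)⁴/32 = 4.17×10^-7 m⁴; J_BC = π(0.0393)⁴/32 = 2.34×10^-7 m⁴; J_CD = π(0.0565)⁴/32 = 1.00×10^-6 m⁴; J_DE = π(0.0607)⁴/32 = 1.33×10^-6 m⁴.
θ = (T/G)·Σ L_i/J_i = (566.0/26.3×10⁹)·(0.236/4.17×10^-7 + 0.303/2.34×10^-7 + 0.887/1.00×10^-6 + 0.756/1.33×10^-6) = 0.07131 rad.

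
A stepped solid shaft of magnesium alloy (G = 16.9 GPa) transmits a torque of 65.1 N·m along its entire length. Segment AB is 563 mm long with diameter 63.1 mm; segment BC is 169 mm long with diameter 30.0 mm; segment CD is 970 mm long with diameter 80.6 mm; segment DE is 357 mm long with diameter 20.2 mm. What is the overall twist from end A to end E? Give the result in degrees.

J_AB = π(0.0631)⁴/32 = 1.56×10^-6 m⁴; J_BC = π(0.0300)⁴/32 = 7.95×10^-8 m⁴; J_CD = π(0.0806)⁴/32 = 4.14×10^-6 m⁴; J_DE = π(0.0202)⁴/32 = 1.63×10^-8 m⁴.
θ = (T/G)·Σ L_i/J_i = (65.10/16.9×10⁹)·(0.563/1.56×10^-6 + 0.169/7.95×10^-8 + 0.970/4.14×10^-6 + 0.357/1.63×10^-8) = 0.09461 rad.

5.42°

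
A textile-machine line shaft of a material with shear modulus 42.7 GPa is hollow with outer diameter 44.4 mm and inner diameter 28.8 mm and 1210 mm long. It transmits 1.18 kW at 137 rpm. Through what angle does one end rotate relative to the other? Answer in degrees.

ω = 2π·137/60 = 14.35 rad/s, so T = P/ω = 1.18×10³ / 14.35 = 82.25 N·m.
J = π(d_o⁴ − d_i⁴)/32 = π(0.0444⁴ − 0.0288⁴)/32 = 3.140×10^-7 m⁴.
θ = T·L/(G·J) = 82.25 × 1.21 / (42.7×10⁹ × 3.140×10^-7) = 7.423×10^-3 rad.

0.425°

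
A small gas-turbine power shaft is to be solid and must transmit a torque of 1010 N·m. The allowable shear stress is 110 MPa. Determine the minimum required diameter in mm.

For a solid shaft τ_max = 16T/(πd³), so d = (16T/(π τ_allow))^(1/3) = (16·1010/(π·1.10×10^8))^(1/3) = 0.03603 m.

36.0 mm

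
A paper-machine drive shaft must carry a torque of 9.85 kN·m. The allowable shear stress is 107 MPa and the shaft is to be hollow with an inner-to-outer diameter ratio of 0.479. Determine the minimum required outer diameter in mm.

79.1 mm

For a hollow shaft with d_i/d_o = 0.479: τ_max = 16T/(π d_o³ (1−k⁴)), so d_o = [16T/(π τ_allow (1−k⁴))]^(1/3) = [16·9850/(π·1.07×10^8·0.9474)]^(1/3) = 0.07910 m.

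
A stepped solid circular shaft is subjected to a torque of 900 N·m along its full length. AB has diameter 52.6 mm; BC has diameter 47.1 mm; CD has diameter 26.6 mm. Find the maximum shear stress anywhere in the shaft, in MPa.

244 MPa

Under the same torque, τ_max = 16T/(πd³) is largest where d is smallest — segment CD (d = 26.6 mm).
τ_max = 16·900.0/(π·(0.0266)³) = 2.435×10^8 Pa.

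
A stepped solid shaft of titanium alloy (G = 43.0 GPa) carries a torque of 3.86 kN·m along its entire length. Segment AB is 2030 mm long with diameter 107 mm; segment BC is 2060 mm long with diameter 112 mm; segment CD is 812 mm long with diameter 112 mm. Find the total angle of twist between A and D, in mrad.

J_AB = π(0.107)⁴/32 = 1.29×10^-5 m⁴; J_BC = π(0.112)⁴/32 = 1.54×10^-5 m⁴; J_CD = π(0.112)⁴/32 = 1.54×10^-5 m⁴.
θ = (T/G)·Σ L_i/J_i = (3860/43.0×10⁹)·(2.03/1.29×10^-5 + 2.06/1.54×10^-5 + 0.812/1.54×10^-5) = 0.03085 rad.

30.8 mrad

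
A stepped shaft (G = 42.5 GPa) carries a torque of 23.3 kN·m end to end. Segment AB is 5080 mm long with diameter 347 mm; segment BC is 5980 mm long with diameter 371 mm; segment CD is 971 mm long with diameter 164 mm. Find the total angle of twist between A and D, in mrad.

11.2 mrad

J_AB = π(0.347)⁴/32 = 1.42×10^-3 m⁴; J_BC = π(0.371)⁴/32 = 1.86×10^-3 m⁴; J_CD = π(0.164)⁴/32 = 7.10×10^-5 m⁴.
θ = (T/G)·Σ L_i/J_i = (23300/42.5×10⁹)·(5.08/1.42×10^-3 + 5.98/1.86×10^-3 + 0.971/7.10×10^-5) = 0.01122 rad.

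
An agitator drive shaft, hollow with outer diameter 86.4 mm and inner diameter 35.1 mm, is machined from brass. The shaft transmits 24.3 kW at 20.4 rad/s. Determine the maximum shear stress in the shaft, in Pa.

9.67e6 Pa

ω = 20.4 rad/s, so T = P/ω = 24.3×10³ / 20.40 = 1191 N·m.
J = π(d_o⁴ − d_i⁴)/32 = π(0.0864⁴ − 0.0351⁴)/32 = 5.322×10^-6 m⁴.
τ_max = T·r/J = 1191 × 0.0432 / 5.322×10^-6 = 9.669×10^6 Pa.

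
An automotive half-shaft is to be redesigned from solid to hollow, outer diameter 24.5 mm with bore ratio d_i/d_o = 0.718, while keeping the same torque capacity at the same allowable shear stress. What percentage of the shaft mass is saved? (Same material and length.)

40.5 %

Equal τ_max and T ⇒ the solid shaft needs d_s³ = d_o³(1−k⁴), so d_s = 24.5·(1−0.718⁴)^(1/3) = 22.10 mm.
Area ratio A_h/A_s = d_o²(1−k²)/d_s² = (1−k²)/(1−k⁴)^(2/3) = 0.5953.
Mass saving = 1 − 0.5953 = 40.5 %.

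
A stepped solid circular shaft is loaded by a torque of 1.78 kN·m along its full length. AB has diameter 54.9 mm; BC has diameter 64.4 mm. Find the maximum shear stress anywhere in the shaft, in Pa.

Under the same torque, τ_max = 16T/(πd³) is largest where d is smallest — segment AB (d = 54.9 mm).
τ_max = 16·1780/(π·(0.0549)³) = 5.479×10^7 Pa.

5.48e7 Pa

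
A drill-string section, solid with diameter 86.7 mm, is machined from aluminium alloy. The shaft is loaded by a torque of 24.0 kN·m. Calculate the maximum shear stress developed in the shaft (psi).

J = πd⁴/32 = π(0.0867)⁴/32 = 5.547×10^-6 m⁴.
τ_max = T·r/J = 24000 × 0.0433 / 5.547×10^-6 = 1.876×10^8 Pa.

27200 psi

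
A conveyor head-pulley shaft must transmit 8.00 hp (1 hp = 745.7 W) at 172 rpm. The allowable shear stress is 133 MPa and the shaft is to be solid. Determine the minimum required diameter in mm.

ω = 2π·172/60 = 18.01 rad/s, so T = P/ω = 8.00×745.7 / 18.01 = 331.2 N·m.
For a solid shaft τ_max = 16T/(πd³), so d = (16T/(π τ_allow))^(1/3) = (16·331.2/(π·1.33×10^8))^(1/3) = 0.02332 m.

23.3 mm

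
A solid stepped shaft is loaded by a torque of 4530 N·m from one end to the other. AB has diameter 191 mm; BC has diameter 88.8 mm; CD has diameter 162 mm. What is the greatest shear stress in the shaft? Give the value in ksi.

4.78 ksi

Under the same torque, τ_max = 16T/(πd³) is largest where d is smallest — segment BC (d = 88.8 mm).
τ_max = 16·4530/(π·(0.0888)³) = 3.295×10^7 Pa.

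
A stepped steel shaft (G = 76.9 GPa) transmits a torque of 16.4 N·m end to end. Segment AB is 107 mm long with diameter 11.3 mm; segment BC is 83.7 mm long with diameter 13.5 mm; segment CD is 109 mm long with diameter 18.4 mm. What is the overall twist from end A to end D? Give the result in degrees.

J_AB = π(0.0113)⁴/32 = 1.60×10^-9 m⁴; J_BC = π(0.0135)⁴/32 = 3.26×10^-9 m⁴; J_CD = π(0.0184)⁴/32 = 1.13×10^-8 m⁴.
θ = (T/G)·Σ L_i/J_i = (16.40/76.9×10⁹)·(0.107/1.60×10^-9 + 0.0837/3.26×10^-9 + 0.109/1.13×10^-8) = 0.02180 rad.

1.25°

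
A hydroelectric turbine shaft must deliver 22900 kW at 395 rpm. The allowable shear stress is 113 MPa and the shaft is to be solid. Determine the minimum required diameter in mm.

292 mm

ω = 2π·395/60 = 41.36 rad/s, so T = P/ω = 22900×10³ / 41.36 = 553600 N·m.
For a solid shaft τ_max = 16T/(πd³), so d = (16T/(π τ_allow))^(1/3) = (16·553600/(π·1.13×10^8))^(1/3) = 0.2922 m.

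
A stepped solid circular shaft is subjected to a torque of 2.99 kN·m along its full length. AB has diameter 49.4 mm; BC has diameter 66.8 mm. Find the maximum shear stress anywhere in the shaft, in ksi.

Under the same torque, τ_max = 16T/(πd³) is largest where d is smallest — segment AB (d = 49.4 mm).
τ_max = 16·2990/(π·(0.0494)³) = 1.263×10^8 Pa.

18.3 ksi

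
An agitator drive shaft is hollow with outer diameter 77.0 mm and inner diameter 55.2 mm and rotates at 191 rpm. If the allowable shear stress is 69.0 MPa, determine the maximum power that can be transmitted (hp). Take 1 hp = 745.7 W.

J = π(d_o⁴ − d_i⁴)/32 = π(0.0770⁴ − 0.0552⁴)/32 = 2.540×10^-6 m⁴.
T_max = τ_allow·J/r = 6.90×10^7 × 2.540×10^-6 / 0.0385 = 4552 N·m.
ω = 2π·191/60 = 20.00 rad/s, so P_max = T_max·ω = 9.104×10^4 W.

122 hp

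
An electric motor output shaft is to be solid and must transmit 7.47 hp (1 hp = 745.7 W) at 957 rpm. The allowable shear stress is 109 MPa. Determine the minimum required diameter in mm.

13.7 mm

ω = 2π·957/60 = 100.2 rad/s, so T = P/ω = 7.47×745.7 / 100.2 = 55.58 N·m.
For a solid shaft τ_max = 16T/(πd³), so d = (16T/(π τ_allow))^(1/3) = (16·55.58/(π·1.09×10^8))^(1/3) = 0.01375 m.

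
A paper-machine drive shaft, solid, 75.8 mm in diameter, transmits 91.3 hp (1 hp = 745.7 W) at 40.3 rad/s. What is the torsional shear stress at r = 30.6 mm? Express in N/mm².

ω = 40.3 rad/s, so T = P/ω = 91.3×745.7 / 40.30 = 1689 N·m.
J = πd⁴/32 = π(0.0758)⁴/32 = 3.241×10^-6 m⁴.
Shear stress varies linearly with radius: τ = T·r/J = 1689 × 0.0306 / 3.241×10^-6 = 1.595×10^7 Pa.

16.0 N/mm²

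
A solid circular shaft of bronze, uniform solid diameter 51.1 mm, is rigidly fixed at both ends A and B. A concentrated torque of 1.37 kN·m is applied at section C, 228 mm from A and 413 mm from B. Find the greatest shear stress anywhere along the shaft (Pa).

With uniform GJ and both ends fixed, compatibility θ_AC = θ_CB gives T_A·a = T_B·b, together with T_A + T_B = T₀.
T_A = T₀·b/(a+b) = 1370·413/641.0 = 882.7 N·m; T_B = 487.3 N·m.
τ in each portion: τ_AC = 3.37×10^7 Pa, τ_CB = 1.86×10^7 Pa; maximum is in AC.
τ_max = T_AC·r/J = 882.7·0.0255/6.69×10^-7 = 3.369×10^7 Pa.

3.37e7 Pa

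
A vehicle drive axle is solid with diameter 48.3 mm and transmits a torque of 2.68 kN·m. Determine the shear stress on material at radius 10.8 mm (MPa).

54.2 MPa

J = πd⁴/32 = π(0.0483)⁴/32 = 5.343×10^-7 m⁴.
Shear stress varies linearly with radius: τ = T·r/J = 2680 × 0.0108 / 5.343×10^-7 = 5.417×10^7 Pa.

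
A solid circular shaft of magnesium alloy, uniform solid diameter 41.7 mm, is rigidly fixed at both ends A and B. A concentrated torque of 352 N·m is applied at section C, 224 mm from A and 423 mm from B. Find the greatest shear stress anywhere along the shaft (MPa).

With uniform GJ and both ends fixed, compatibility θ_AC = θ_CB gives T_A·a = T_B·b, together with T_A + T_B = T₀.
T_A = T₀·b/(a+b) = 352.0·423/647.0 = 230.1 N·m; T_B = 121.9 N·m.
τ in each portion: τ_AC = 1.62×10^7 Pa, τ_CB = 8.56×10^6 Pa; maximum is in AC.
τ_max = T_AC·r/J = 230.1·0.0209/2.97×10^-7 = 1.616×10^7 Pa.

16.2 MPa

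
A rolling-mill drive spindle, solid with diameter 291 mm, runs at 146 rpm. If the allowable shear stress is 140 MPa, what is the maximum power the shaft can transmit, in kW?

10400 kW

J = πd⁴/32 = π(0.291)⁴/32 = 7.040×10^-4 m⁴.
T_max = τ_allow·J/r = 1.40×10^8 × 7.040×10^-4 / 0.145 = 677400 N·m.
ω = 2π·146/60 = 15.29 rad/s, so P_max = T_max·ω = 1.036×10^7 W.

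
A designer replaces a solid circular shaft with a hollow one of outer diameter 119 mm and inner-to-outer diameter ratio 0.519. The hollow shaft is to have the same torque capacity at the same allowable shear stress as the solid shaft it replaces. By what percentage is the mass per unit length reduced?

23.2 %

Equal τ_max and T ⇒ the solid shaft needs d_s³ = d_o³(1−k⁴), so d_s = 119·(1−0.519⁴)^(1/3) = 116.0 mm.
Area ratio A_h/A_s = d_o²(1−k²)/d_s² = (1−k²)/(1−k⁴)^(2/3) = 0.7683.
Mass saving = 1 − 0.7683 = 23.2 %.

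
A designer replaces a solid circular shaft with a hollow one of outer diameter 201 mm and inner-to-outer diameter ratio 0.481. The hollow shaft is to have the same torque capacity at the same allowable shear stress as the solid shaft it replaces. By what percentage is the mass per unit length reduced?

Equal τ_max and T ⇒ the solid shaft needs d_s³ = d_o³(1−k⁴), so d_s = 201·(1−0.481⁴)^(1/3) = 197.3 mm.
Area ratio A_h/A_s = d_o²(1−k²)/d_s² = (1−k²)/(1−k⁴)^(2/3) = 0.7974.
Mass saving = 1 − 0.7974 = 20.3 %.

20.3 %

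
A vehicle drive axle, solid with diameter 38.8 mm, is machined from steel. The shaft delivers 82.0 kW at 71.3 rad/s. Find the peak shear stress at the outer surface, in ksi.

ω = 71.3 rad/s, so T = P/ω = 82.0×10³ / 71.30 = 1150 N·m.
J = πd⁴/32 = π(0.0388)⁴/32 = 2.225×10^-7 m⁴.
τ_max = T·r/J = 1150 × 0.0194 / 2.225×10^-7 = 1.003×10^8 Pa.

14.5 ksi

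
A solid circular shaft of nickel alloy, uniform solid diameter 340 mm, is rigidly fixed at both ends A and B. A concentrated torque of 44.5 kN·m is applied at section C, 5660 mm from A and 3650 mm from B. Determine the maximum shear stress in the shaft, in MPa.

With uniform GJ and both ends fixed, compatibility θ_AC = θ_CB gives T_A·a = T_B·b, together with T_A + T_B = T₀.
T_A = T₀·b/(a+b) = 44500·3650/9310 = 17450 N·m; T_B = 27050 N·m.
τ in each portion: τ_AC = 2.26×10^6 Pa, τ_CB = 3.51×10^6 Pa; maximum is in CB.
τ_max = T_CB·r/J = 27050·0.170/1.31×10^-3 = 3.506×10^6 Pa.

3.51 MPa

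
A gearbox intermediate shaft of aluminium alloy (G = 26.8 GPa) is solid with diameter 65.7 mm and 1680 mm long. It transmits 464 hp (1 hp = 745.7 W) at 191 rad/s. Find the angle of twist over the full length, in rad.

0.0621 rad

ω = 191 rad/s, so T = P/ω = 464×745.7 / 191.0 = 1812 N·m.
J = πd⁴/32 = π(0.0657)⁴/32 = 1.829×10^-6 m⁴.
θ = T·L/(G·J) = 1812 × 1.68 / (26.8×10⁹ × 1.829×10^-6) = 0.06208 rad.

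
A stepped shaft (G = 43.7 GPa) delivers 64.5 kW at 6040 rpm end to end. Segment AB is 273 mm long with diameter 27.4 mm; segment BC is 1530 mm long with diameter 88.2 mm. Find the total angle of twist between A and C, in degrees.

0.694°

ω = 2π·6040/60 = 632.5 rad/s, so T = P/ω = 64.5×10³ / 632.5 = 102.0 N·m.
J_AB = π(0.0274)⁴/32 = 5.53×10^-8 m⁴; J_BC = π(0.0882)⁴/32 = 5.94×10^-6 m⁴.
θ = (T/G)·Σ L_i/J_i = (102.0/43.7×10⁹)·(0.273/5.53×10^-8 + 1.53/5.94×10^-6) = 0.01211 rad.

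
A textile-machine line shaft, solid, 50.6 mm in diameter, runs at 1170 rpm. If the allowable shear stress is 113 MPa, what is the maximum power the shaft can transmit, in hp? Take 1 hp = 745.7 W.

J = πd⁴/32 = π(0.0506)⁴/32 = 6.436×10^-7 m⁴.
T_max = τ_allow·J/r = 1.13×10^8 × 6.436×10^-7 / 0.0253 = 2874 N·m.
ω = 2π·1170/60 = 122.5 rad/s, so P_max = T_max·ω = 3.522×10^5 W.

472 hp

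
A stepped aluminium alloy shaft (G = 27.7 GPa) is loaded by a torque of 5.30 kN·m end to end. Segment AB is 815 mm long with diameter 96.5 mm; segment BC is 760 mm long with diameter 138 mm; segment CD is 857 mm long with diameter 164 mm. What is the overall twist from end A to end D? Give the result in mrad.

J_AB = π(0.0965)⁴/32 = 8.51×10^-6 m⁴; J_BC = π(0.138)⁴/32 = 3.56×10^-5 m⁴; J_CD = π(0.164)⁴/32 = 7.10×10^-5 m⁴.
θ = (T/G)·Σ L_i/J_i = (5300/27.7×10⁹)·(0.815/8.51×10^-6 + 0.760/3.56×10^-5 + 0.857/7.10×10^-5) = 0.02471 rad.

24.7 mrad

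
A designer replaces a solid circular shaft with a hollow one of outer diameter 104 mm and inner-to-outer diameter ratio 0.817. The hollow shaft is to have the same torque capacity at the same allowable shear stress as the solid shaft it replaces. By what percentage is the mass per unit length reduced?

50.7 %

Equal τ_max and T ⇒ the solid shaft needs d_s³ = d_o³(1−k⁴), so d_s = 104·(1−0.817⁴)^(1/3) = 85.44 mm.
Area ratio A_h/A_s = d_o²(1−k²)/d_s² = (1−k²)/(1−k⁴)^(2/3) = 0.4927.
Mass saving = 1 − 0.4927 = 50.7 %.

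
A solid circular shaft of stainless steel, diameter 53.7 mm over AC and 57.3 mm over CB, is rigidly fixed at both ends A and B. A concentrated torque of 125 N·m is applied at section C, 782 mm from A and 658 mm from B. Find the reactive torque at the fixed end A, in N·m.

Compatibility: T_A·a/J_AC = T_B·b/J_CB with T_A + T_B = T₀.
J_AC = 8.16×10^-7 m⁴, J_CB = 1.06×10^-6 m⁴, so T_A = T₀·(J_AC/a)/((J_AC/a)+(J_CB/b)) = 49.20 N·m, T_B = 75.80 N·m.

49.2 N·m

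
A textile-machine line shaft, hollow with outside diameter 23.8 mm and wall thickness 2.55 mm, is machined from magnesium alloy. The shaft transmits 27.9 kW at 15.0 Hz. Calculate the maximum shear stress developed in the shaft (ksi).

26.2 ksi

ω = 2π·15.0 = 94.25 rad/s, so T = P/ω = 27.9×10³ / 94.25 = 296.0 N·m.
J = π(d_o⁴ − d_i⁴)/32 = π(0.0238⁴ − 0.0187⁴)/32 = 1.949×10^-8 m⁴.
τ_max = T·r/J = 296.0 × 0.0119 / 1.949×10^-8 = 1.807×10^8 Pa.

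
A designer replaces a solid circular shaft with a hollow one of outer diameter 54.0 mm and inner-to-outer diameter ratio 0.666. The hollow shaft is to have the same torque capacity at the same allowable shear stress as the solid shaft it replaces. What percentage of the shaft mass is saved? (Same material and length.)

Equal τ_max and T ⇒ the solid shaft needs d_s³ = d_o³(1−k⁴), so d_s = 54.0·(1−0.666⁴)^(1/3) = 50.20 mm.
Area ratio A_h/A_s = d_o²(1−k²)/d_s² = (1−k²)/(1−k⁴)^(2/3) = 0.6439.
Mass saving = 1 − 0.6439 = 35.6 %.

35.6 %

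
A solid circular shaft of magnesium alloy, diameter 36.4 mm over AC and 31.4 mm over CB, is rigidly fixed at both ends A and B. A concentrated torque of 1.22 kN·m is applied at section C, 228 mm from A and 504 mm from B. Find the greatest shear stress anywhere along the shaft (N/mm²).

Compatibility: T_A·a/J_AC = T_B·b/J_CB with T_A + T_B = T₀.
J_AC = 1.72×10^-7 m⁴, J_CB = 9.54×10^-8 m⁴, so T_A = T₀·(J_AC/a)/((J_AC/a)+(J_CB/b)) = 975.6 N·m, T_B = 244.4 N·m.
τ in each portion: τ_AC = 1.03×10^8 Pa, τ_CB = 4.02×10^7 Pa; maximum is in AC.
τ_max = T_AC·r/J = 975.6·0.0182/1.72×10^-7 = 1.030×10^8 Pa.

103 N/mm²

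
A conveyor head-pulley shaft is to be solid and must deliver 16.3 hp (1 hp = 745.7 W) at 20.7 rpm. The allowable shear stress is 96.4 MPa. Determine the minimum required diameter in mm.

66.7 mm

ω = 2π·20.7/60 = 2.168 rad/s, so T = P/ω = 16.3×745.7 / 2.168 = 5607 N·m.
For a solid shaft τ_max = 16T/(πd³), so d = (16T/(π τ_allow))^(1/3) = (16·5607/(π·9.64×10^7))^(1/3) = 0.06666 m.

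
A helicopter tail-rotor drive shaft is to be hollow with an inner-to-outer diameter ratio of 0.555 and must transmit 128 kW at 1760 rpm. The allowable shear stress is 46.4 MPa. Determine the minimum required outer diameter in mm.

ω = 2π·1760/60 = 184.3 rad/s, so T = P/ω = 128×10³ / 184.3 = 694.5 N·m.
For a hollow shaft with d_i/d_o = 0.555: τ_max = 16T/(π d_o³ (1−k⁴)), so d_o = [16T/(π τ_allow (1−k⁴))]^(1/3) = [16·694.5/(π·4.64×10^7·0.9051)]^(1/3) = 0.04383 m.

43.8 mm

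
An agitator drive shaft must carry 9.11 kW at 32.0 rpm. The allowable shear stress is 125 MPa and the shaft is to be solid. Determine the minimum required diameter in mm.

ω = 2π·32.0/60 = 3.351 rad/s, so T = P/ω = 9.11×10³ / 3.351 = 2719 N·m.
For a solid shaft τ_max = 16T/(πd³), so d = (16T/(π τ_allow))^(1/3) = (16·2719/(π·1.25×10^8))^(1/3) = 0.04802 m.

48.0 mm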